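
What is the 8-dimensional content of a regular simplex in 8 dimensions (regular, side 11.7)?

Volume = 11.7^8 · √(9/2^8) / 8! ≈ 1632.93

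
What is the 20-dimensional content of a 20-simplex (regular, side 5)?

V = (5^20 / 20!) · √((20+1) / 2^20) ≈ 1.75422e-07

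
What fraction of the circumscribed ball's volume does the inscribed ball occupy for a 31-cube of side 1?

V_in / V_out = (r_in/r_out)^31 = (1/√31)^31 = 31^(-31/2) ≈ 7.65409e-24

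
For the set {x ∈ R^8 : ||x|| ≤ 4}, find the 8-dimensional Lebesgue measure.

V_8(4) = π^(8/2) · (4)^8 / Γ(8/2 + 1) = 8192·π^4/3 ≈ 265992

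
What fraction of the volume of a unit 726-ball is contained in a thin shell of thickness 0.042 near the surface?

1 - (1-0.042)^726 ≈ 1 - 2.96e-14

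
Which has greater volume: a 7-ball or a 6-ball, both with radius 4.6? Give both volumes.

V_7(4.6) ≈ 205914. V_6(4.6) ≈ 48960.4. The 7-ball is larger.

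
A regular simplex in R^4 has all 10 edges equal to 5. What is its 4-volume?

For a regular n-simplex with edge a, V = (a^n / n!)·√((n+1)/2^n). With a=5, n=4: V ≈ 14.5577.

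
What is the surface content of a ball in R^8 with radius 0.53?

The surface area of an n-ball is 2π^(n/2) r^(n-1) / Γ(n/2). For n=8, r=0.53: 0.381425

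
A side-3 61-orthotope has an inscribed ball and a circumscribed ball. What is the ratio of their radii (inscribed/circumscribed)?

For an n-cube of any side s, the inradius is s/2 and the circumradius is s√n/2, so the ratio is 1/√61 ≈ 0.128037.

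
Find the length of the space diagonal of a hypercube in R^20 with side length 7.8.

||(7.8,7.8,...,7.8)|| = √(20)·7.8 ≈ 34.8827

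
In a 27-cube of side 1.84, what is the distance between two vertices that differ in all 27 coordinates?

d = √(1.84² + 1.84² + ... + 1.84²) [27 terms] = √(27·1.84²) = 1.84√27 ≈ 9.56092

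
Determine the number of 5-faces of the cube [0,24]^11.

f_5(11-cube) = (11 choose 5) · 2^6 = 29568.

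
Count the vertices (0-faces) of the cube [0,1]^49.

Each vertex is a binary string of length 49, so there are 2^49 = 562949953421312.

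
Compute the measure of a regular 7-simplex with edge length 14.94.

V_7 = √(8) · 14.94^7 / (7! · 2^(7/2)) ≈ 8240.69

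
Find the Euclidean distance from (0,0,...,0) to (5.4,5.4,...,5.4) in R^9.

d = √(5.4² + 5.4² + ... + 5.4²) [9 terms] = √(9·5.4²) = 5.4√9 = 16.2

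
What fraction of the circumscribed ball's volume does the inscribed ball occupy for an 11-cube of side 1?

Volume scales as r^n, and r_in/r_out = 1/√11, giving (1/√11)^11 ≈ 1.87215e-06.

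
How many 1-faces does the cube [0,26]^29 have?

Number of 1-faces = C(29,1)·2^(29-1) = 29·268435456 = 7784628224.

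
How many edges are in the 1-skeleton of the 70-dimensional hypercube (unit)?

An n-cube has n·2^(n-1) edges. With n = 70: 70·590295810358705651712 = 41320706725109395619840.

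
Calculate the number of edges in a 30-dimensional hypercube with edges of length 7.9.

An n-cube has n·2^(n-1) edges. With n = 30: 30·536870912 = 16106127360.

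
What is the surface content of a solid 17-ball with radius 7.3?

S_17(7.3) = 2·π^(17/2)·(7.3)^16 / Γ(17/2) ≈ 1.55875e+14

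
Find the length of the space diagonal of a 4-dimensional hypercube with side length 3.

||(3,3,...,3)|| = √(4)·3 = 6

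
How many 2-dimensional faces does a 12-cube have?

An n-cube has C(n,k)·2^(n-k) k-faces. Here C(12,2)·2^10 = 66·1024 = 67584.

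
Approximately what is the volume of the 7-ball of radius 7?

The n-ball volume is π^(n/2)·r^n/Γ(n/2+1). With n=7, r=7: V = 1882384·π^3/15 ≈ 3.89105e+06.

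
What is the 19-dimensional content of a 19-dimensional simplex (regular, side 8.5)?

Volume = 8.5^19 · √(20/2^19) / 19! ≈ 0.0231523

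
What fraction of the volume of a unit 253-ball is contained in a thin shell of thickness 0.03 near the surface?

1 - (1-0.03)^253 ≈ 0.99955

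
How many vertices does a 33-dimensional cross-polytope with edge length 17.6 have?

The vertices are ±e_1, ..., ±e_33, so there are 2·33 = 66.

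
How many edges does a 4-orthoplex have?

f_1(4-orthoplex) = 2^2 · (4 choose 2) = 24.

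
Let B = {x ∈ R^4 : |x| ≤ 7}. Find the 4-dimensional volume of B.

The n-ball volume is π^(n/2)·r^n/Γ(n/2+1). With n=4, r=7: V = 2401·π^2/2 ≈ 11848.5.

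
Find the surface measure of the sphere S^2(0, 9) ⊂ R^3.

S = n·V_n(r)/r = 3·V_3(9)/9 (volume-to-surface relation), giving 4πr² = 4π·(9)² ≈ 1017.88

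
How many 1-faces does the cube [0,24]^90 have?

Number of 1-faces = C(90,1)·2^(90-1) = 90·618970019642690137449562112 = 55707301767842112370460590080.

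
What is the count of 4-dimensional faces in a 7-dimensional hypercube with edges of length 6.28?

Number of 4-faces = C(7,4) · 2^(7-4) = 35 · 8 = 280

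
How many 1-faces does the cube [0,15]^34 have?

Each of the 2^34 = 17179869184 vertices has degree 34; total edges = 34·2^34/2 = 292057776128.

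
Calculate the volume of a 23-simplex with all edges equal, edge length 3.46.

V = (3.46^23 / 23!) · √((23+1) / 2^23) ≈ 1.63876e-13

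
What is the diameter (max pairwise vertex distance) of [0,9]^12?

||(9,9,...,9)|| = √(12)·9 ≈ 31.1769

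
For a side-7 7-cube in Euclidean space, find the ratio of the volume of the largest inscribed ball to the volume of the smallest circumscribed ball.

Volume scales as r^n, and r_in/r_out = 1/√7, giving (1/√7)^7 ≈ 0.00110194.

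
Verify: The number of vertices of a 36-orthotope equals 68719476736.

True. The 36-cube has 2^36 = 68719476736 vertices.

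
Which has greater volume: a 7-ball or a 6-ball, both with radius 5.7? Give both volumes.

V_7(5.7) ≈ 923643. V_6(5.7) ≈ 177234. The 7-ball is larger.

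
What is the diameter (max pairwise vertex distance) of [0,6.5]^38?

The space diagonal of an n-cube of side s is s√n. Here 6.5·√38 ≈ 40.0687.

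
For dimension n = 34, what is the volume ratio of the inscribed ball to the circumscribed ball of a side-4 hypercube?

Volume scales as r^n, and r_in/r_out = 1/√34, giving (1/√34)^34 ≈ 9.22271e-27.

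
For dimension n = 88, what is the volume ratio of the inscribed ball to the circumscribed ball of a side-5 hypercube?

V_in / V_out = (r_in/r_out)^88 = (1/√88)^88 = 88^(-88/2) ≈ 2.7718e-86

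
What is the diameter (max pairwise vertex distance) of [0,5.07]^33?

Diagonal = √33 · 5.07 ≈ 29.1249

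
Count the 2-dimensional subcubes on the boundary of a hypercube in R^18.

Choose 2 of 18 axes to span the face (C(18,2) = 153 ways), then fix each of the remaining 16 coordinates at one of its two extreme values (2^16 = 65536 ways): 153·65536 = 10027008.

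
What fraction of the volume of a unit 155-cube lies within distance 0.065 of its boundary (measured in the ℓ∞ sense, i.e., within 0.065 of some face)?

Shell fraction = 1 - (1-0.13)^155 ≈ 1 - 4.222e-10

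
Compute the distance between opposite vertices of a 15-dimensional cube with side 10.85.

The space diagonal of an n-cube of side s is s√n. Here 10.85·√15 ≈ 42.0219.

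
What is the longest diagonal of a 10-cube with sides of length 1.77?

Diagonal = √10 · 1.77 ≈ 5.59723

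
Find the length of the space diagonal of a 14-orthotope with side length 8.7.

The space diagonal of an n-cube of side s is s√n. Here 8.7·√14 ≈ 32.5524.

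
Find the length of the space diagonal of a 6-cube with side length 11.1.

The space diagonal of an n-cube of side s is s√n. Here 11.1·√6 ≈ 27.1893.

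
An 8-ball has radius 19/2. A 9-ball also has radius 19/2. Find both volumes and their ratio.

V_8(9.5) ≈ 2.69263e+08. V_9(9.5) ≈ 2.07888e+09. Ratio V_8/V_9 ≈ 0.1295.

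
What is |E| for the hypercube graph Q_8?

An n-cube has n·2^(n-1) edges. With n = 8: 8·128 = 1024.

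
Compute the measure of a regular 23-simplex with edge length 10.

V = (10^23 / 23!) · √((23+1) / 2^23) ≈ 0.00654284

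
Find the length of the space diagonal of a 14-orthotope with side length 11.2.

d = √(11.2² + 11.2² + ... + 11.2²) [14 terms] = √(14·11.2²) = 11.2√14 ≈ 41.9066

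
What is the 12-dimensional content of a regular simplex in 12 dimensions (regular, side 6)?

For a regular n-simplex with edge a, V = (a^n / n!)·√((n+1)/2^n). With a=6, n=12: V ≈ 0.256018.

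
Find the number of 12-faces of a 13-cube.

An n-cube has C(n,k)·2^(n-k) k-faces. Here C(13,12)·2^1 = 13·2 = 26.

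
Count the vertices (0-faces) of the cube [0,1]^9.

Number of vertices = 2^9 = 512.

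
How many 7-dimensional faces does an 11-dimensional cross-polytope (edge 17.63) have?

An n-cross-polytope has 2^(k+1)·C(n,k+1) k-faces. Here 2^8·C(11,8) = 256·165 = 42240.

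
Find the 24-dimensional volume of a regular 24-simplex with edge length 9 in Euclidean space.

V_24 = √(25) · 9^24 / (24! · 2^(24/2)) ≈ 0.000156937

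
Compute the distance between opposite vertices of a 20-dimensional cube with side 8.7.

||(8.7,8.7,...,8.7)|| = √(20)·8.7 ≈ 38.9076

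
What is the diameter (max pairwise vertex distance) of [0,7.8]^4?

||(7.8,7.8,...,7.8)|| = √(4)·7.8 = 15.6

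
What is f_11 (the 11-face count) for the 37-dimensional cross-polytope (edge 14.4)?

An n-cross-polytope has 2^(k+1)·C(n,k+1) k-faces. Here 2^12·C(37,12) = 4096·1852482996 = 7587770351616.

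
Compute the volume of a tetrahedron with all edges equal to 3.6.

Volume = (√2/12) · 3.6³ = 5.49846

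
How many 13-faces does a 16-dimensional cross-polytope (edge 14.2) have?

f_13(16-orthoplex) = 2^14 · (16 choose 14) = 1966080.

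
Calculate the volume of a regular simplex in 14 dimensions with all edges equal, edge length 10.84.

V_14 = √(15) · 10.84^14 / (14! · 2^(14/2)) ≈ 107.359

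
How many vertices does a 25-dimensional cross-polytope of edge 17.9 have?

The vertices are ±e_1, ..., ±e_25, so there are 2·25 = 50.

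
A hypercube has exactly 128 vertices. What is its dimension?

2^n = 128 ⇒ n = log_2(128) = 7.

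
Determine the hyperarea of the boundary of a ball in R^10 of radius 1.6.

S_10(1.6) = 2·π^(10/2)·(1.6)^9 / Γ(10/2) ≈ 1752.46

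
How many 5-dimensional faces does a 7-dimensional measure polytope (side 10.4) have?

f_5(7-cube) = (7 choose 5) · 2^2 = 84.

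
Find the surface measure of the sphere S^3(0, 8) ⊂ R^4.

S = n·V_n(r)/r = 4·V_4(8)/8 (volume-to-surface relation), giving 1024·π^2 ≈ 10106.5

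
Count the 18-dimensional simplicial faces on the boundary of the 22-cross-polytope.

Number of 18-faces = 2^(18+1) · C(22,18+1) = 524288 · 1540 = 807403520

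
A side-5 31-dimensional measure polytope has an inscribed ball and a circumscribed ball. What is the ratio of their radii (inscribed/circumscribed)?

For an n-cube of any side s, the inradius is s/2 and the circumradius is s√n/2, so the ratio is 1/√31 ≈ 0.179605.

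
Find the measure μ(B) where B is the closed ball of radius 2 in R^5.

V = 256·π^2/15 ≈ 168.441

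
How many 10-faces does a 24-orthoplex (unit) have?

An n-cross-polytope has 2^(k+1)·C(n,k+1) k-faces. Here 2^11·C(24,11) = 2048·2496144 = 5112102912.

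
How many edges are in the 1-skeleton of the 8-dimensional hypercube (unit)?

The 8-cube has n·2^(n-1) = 8·2^7 = 8·128 = 1024 edges.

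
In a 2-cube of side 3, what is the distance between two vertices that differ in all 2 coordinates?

Diagonal = √2 · 3 ≈ 4.24264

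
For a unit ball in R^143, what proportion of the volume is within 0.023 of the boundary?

Shell fraction = 1 - (1-0.023)^143 ≈ 0.964114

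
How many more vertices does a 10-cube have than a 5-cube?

The 10-cube has 2^10 = 1024 vertices. The 5-cube has 2^5 = 32 vertices. Difference: 1024 - 32 = 992.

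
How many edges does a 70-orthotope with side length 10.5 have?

The 70-cube has n·2^(n-1) = 70·2^69 = 70·590295810358705651712 = 41320706725109395619840 edges.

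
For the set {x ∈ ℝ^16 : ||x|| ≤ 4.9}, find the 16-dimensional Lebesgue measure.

The n-ball volume is π^(n/2)·r^n/Γ(n/2+1). With n=16, r=4.9: V ≈ 2.59906e+10.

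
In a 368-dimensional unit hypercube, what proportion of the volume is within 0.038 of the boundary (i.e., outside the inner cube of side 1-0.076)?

The inner cube has side 1-2·0.038 = 0.924 and volume (0.924)^368 ≈ 2.33e-13, so the shell holds 1 - 2.33e-13 of the volume.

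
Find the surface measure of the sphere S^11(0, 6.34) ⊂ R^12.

S_12(6.34) = 2·π^(12/2)·(6.34)^11 / Γ(12/2) ≈ 1.06593e+10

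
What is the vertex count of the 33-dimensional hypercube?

The 33-cube has 2^33 = 8589934592 vertices.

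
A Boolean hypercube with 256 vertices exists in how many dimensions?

2^n = 256 ⇒ n = log_2(256) = 8.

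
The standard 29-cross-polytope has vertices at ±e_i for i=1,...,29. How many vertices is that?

Number of vertices = 2n = 58.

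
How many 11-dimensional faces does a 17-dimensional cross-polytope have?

Number of 11-faces = 2^(11+1) · C(17,11+1) = 4096 · 6188 = 25346048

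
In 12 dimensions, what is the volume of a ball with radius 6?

The n-ball volume is π^(n/2)·r^n/Γ(n/2+1). With n=12, r=6: V = 15116544·π^6/5 ≈ 2.90658e+09.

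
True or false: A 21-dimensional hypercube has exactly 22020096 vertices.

False. The 21-cube has 2^21 = 2097152 vertices.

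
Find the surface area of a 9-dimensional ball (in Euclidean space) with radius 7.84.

The surface area of an n-ball is 2π^(n/2) r^(n-1) / Γ(n/2). For n=9, r=7.84: 4.23729e+08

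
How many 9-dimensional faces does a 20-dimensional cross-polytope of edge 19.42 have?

An n-cross-polytope has 2^(k+1)·C(n,k+1) k-faces. Here 2^10·C(20,10) = 1024·184756 = 189190144.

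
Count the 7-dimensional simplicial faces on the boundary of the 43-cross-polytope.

An n-cross-polytope has 2^(k+1)·C(n,k+1) k-faces. Here 2^8·C(43,8) = 256·145008513 = 37122179328.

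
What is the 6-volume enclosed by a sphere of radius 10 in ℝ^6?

The n-ball volume is π^(n/2)·r^n/Γ(n/2+1). With n=6, r=10: V = 500000·π^3/3 ≈ 5.16771e+06.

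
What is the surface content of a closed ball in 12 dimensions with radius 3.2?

|∂B_12(3.2)| ≈ 5.77295e+06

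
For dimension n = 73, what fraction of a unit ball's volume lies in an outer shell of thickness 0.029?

1 - (1-0.029)^73 ≈ 0.883318 ≈ 88.33%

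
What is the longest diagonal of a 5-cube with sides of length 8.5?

d = √(8.5² + 8.5² + ... + 8.5²) [5 terms] = √(5·8.5²) = 8.5√5 ≈ 19.0066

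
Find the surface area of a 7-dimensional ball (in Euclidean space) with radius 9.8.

The surface area of an n-ball is 2π^(n/2) r^(n-1) / Γ(n/2). For n=7, r=9.8: 2.92978e+07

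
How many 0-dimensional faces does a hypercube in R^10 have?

Number of 0-faces = C(10,0) · 2^(10-0) = 1 · 1024 = 1024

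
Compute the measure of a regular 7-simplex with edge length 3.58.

For a regular n-simplex with edge a, V = (a^n / n!)·√((n+1)/2^n). With a=3.58, n=7: V ≈ 0.373844.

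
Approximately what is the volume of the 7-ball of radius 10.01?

V_7(10.01) = π^(7/2) · (10.01)^7 / Γ(7/2 + 1) ≈ 4.75794e+07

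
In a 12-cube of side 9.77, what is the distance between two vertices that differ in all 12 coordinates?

||(9.77,9.77,...,9.77)|| = √(12)·9.77 ≈ 33.8443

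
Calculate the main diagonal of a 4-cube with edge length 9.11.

||(9.11,9.11,...,9.11)|| = √(4)·9.11 = 18.22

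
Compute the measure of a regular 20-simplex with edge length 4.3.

Volume = 4.3^20 · √(21/2^20) / 20! ≈ 8.59121e-09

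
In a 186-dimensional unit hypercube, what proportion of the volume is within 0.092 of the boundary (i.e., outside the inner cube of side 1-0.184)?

The inner cube has side 1-2·0.092 = 0.816 and volume (0.816)^186 ≈ 3.753e-17, so the shell holds 1 - 3.753e-17 of the volume.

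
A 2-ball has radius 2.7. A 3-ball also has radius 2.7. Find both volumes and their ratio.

V_2(2.7) ≈ 22.9022. V_3(2.7) ≈ 82.448. Ratio V_2/V_3 ≈ 0.2778.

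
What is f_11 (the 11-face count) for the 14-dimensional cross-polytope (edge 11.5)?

Each 11-face is the convex hull of 12 vertices, one chosen as ±e_i from each of 12 distinct axes: 2^12·C(14,12) = 372736.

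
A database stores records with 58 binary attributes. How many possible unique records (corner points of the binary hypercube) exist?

The 58-cube has 2^58 = 288230376151711744 vertices.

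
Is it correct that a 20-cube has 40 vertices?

False. The 20-cube has 2^20 = 1048576 vertices.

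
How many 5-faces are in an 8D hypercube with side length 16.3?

Choose 5 of 8 axes to span the face (C(8,5) = 56 ways), then fix each of the remaining 3 coordinates at one of its two extreme values (2^3 = 8 ways): 56·8 = 448.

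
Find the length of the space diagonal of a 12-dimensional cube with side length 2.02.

d = √(2.02² + 2.02² + ... + 2.02²) [12 terms] = √(12·2.02²) = 2.02√12 ≈ 6.99749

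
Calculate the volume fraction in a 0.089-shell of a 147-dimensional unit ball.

1 - (1-0.089)^147 ≈ 0.99999888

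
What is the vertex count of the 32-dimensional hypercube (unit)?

The 32-cube has 2^32 = 4294967296 vertices.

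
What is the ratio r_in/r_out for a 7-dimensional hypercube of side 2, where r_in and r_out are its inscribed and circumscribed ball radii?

Ratio = (s/2)/(s√7/2) = 7^(-1/2) ≈ 0.377964.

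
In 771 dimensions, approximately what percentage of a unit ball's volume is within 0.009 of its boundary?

1 - (1-0.009)^771 ≈ 0.999061 ≈ 99.91%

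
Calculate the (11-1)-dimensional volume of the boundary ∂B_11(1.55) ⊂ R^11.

|∂B_11(1.55)| ≈ 1658.88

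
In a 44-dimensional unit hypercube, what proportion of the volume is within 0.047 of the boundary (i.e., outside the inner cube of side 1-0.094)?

Shell fraction = 1 - (1-0.094)^44 ≈ 0.987009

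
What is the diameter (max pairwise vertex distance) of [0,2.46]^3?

||(2.46,2.46,...,2.46)|| = √(3)·2.46 ≈ 4.26084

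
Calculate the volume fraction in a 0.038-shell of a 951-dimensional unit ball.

Shell fraction = 1 - (1-0.038)^951 ≈ 1 - 9.988e-17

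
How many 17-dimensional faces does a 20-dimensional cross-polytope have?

Each 17-face is the convex hull of 18 vertices, one chosen as ±e_i from each of 18 distinct axes: 2^18·C(20,18) = 49807360.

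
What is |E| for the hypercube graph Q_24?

An n-cube has n·2^(n-1) edges. With n = 24: 24·8388608 = 201326592.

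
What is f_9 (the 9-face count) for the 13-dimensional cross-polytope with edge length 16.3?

Each 9-face is the convex hull of 10 vertices, one chosen as ±e_i from each of 10 distinct axes: 2^10·C(13,10) = 292864.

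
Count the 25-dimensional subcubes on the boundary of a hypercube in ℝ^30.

Number of 25-faces = C(30,25) · 2^(30-25) = 142506 · 32 = 4560192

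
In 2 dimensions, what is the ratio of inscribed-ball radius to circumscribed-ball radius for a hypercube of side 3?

For an n-cube of any side s, the inradius is s/2 and the circumradius is s√n/2, so the ratio is 1/√2 ≈ 0.707107.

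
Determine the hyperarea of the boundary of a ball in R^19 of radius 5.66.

|∂B_19(5.66)| ≈ 3.14801e+13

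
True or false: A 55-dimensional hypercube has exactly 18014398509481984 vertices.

False. The 55-cube has 2^55 = 36028797018963968 vertices.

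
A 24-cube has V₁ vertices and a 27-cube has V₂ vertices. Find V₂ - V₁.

V₁ = 2^24 = 16777216. V₂ = 2^27 = 134217728. V₂ - V₁ = 117440512.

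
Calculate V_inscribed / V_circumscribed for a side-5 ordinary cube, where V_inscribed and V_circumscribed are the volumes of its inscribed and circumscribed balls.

V_in/V_out = n^(-n/2) = 3^(-3/2) ≈ 0.19245.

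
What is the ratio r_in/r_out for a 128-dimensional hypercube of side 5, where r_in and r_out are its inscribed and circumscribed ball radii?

For an n-cube of any side s, the inradius is s/2 and the circumradius is s√n/2, so the ratio is 1/√128 ≈ 0.0883883.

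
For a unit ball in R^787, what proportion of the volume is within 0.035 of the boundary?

Shell fraction = 1 - (1-0.035)^787 ≈ 1 - 6.653e-13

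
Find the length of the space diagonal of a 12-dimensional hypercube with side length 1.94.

The space diagonal of an n-cube of side s is s√n. Here 1.94·√12 ≈ 6.72036.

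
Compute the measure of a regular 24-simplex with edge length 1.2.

Volume = 1.2^24 · √(25/2^24) / 24! ≈ 1.56406e-25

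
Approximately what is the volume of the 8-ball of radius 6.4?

V_8(6.4) = π^(8/2) · (6.4)^8 / Γ(8/2 + 1) ≈ 1.14243e+07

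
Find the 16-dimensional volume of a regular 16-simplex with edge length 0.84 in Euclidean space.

V = (0.84^16 / 16!) · √((16+1) / 2^16) ≈ 4.7297e-17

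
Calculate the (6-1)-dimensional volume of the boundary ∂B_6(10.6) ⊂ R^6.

The surface area of an n-ball is 2π^(n/2) r^(n-1) / Γ(n/2). For n=6, r=10.6: 4.14934e+06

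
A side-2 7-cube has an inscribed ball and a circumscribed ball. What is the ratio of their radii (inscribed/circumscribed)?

For an n-cube of any side s, the inradius is s/2 and the circumradius is s√n/2, so the ratio is 1/√7 ≈ 0.377964.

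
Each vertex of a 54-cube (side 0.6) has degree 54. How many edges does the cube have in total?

Number of 1-faces = C(54,1)·2^(54-1) = 54·9007199254740992 = 486388759756013568.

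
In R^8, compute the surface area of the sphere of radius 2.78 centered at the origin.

|∂B_8(2.78)| ≈ 41667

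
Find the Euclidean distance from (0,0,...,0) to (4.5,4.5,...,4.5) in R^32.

Diagonal = √32 · 4.5 ≈ 25.4558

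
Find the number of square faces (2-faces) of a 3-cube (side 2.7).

f_2(3-cube) = (3 choose 2) · 2^1 = 6.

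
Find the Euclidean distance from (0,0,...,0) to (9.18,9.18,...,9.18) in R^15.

d = √(9.18² + 9.18² + ... + 9.18²) [15 terms] = √(15·9.18²) = 9.18√15 ≈ 35.554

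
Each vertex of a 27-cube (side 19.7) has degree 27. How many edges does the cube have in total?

An n-cube has n·2^(n-1) edges. With n = 27: 27·67108864 = 1811939328.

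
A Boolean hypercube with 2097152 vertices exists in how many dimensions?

n = log_2(2097152) = 21.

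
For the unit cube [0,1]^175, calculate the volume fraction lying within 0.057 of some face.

The inner cube has side 1-2·0.057 = 0.886 and volume (0.886)^175 ≈ 6.323e-10, so the shell holds 0.9999999994 of the volume.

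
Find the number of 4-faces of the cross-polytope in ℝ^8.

f_4(8-orthoplex) = 2^5 · (8 choose 5) = 1792.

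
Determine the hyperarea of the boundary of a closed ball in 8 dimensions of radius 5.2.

S_8(5.2) = 2·π^(8/2)·(5.2)^7 / Γ(8/2) ≈ 3.33812e+06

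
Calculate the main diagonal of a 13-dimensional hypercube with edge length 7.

The space diagonal of an n-cube of side s is s√n. Here 7·√13 ≈ 25.2389.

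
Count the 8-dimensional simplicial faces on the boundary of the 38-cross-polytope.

Number of 8-faces = 2^(8+1) · C(38,8+1) = 512 · 163011640 = 83461959680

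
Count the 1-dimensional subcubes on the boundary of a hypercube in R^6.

Number of 1-faces = C(6,1) · 2^(6-1) = 6 · 32 = 192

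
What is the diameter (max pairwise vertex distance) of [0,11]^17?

The space diagonal of an n-cube of side s is s√n. Here 11·√17 ≈ 45.3542.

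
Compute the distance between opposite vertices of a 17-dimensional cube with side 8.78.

Diagonal = √17 · 8.78 ≈ 36.2009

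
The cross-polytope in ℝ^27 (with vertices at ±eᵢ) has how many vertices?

Number of vertices = 2n = 54.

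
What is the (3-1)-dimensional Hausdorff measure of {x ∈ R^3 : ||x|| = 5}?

S = n·V_n(r)/r = 3·V_3(5)/5 (volume-to-surface relation), giving 4πr² = 4π·(5)² ≈ 314.159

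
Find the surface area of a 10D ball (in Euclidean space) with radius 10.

The surface area of an n-ball is 2π^(n/2) r^(n-1) / Γ(n/2). For n=10, r=10: 250000000·π^5/3 ≈ 2.55016e+10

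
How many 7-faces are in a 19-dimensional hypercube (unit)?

An n-cube has C(n,k)·2^(n-k) k-faces. Here C(19,7)·2^12 = 50388·4096 = 206389248.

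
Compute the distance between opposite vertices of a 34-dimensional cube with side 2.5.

||(2.5,2.5,...,2.5)|| = √(34)·2.5 ≈ 14.5774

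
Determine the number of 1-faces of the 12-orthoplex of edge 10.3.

An n-cross-polytope has 2^(k+1)·C(n,k+1) k-faces. Here 2^2·C(12,2) = 4·66 = 264.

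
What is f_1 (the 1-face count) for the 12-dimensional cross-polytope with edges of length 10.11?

Number of 1-faces = 2^(1+1) · C(12,1+1) = 4 · 66 = 264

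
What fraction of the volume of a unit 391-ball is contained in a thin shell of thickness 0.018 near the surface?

1 - (1-0.018)^391 ≈ 0.999177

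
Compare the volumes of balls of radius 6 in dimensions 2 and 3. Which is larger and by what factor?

V_2(6) ≈ 113.097, V_3(6) ≈ 904.779. The 3-ball is larger by a factor of 8.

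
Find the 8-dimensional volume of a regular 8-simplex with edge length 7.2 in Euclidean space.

Volume = 7.2^8 · √(9/2^8) / 8! ≈ 33.5846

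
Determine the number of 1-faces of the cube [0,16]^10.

Number of 1-faces = C(10,1) · 2^(10-1) = 10 · 512 = 5120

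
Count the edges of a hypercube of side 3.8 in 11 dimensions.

The 11-cube has n·2^(n-1) = 11·2^10 = 11·1024 = 11264 edges.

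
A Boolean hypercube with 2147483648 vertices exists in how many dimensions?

Since 2^n = 2147483648, we have n = 31.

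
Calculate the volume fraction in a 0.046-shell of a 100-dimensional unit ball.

V(inner)/V(outer) = ((1-0.046)/1)^100 ≈ 0.009012, so the shell fraction is 0.990988.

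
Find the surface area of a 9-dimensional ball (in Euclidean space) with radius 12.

S = n·V_n(r)/r = 9·V_9(12)/12 (volume-to-surface relation), giving 4586471424·π^4/35 ≈ 1.27647e+10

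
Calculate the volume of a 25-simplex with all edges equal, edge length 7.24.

For a regular n-simplex with edge a, V = (a^n / n!)·√((n+1)/2^n). With a=7.24, n=25: V ≈ 1.76779e-07.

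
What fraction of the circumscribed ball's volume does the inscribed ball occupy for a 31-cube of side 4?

V_in / V_out = (r_in/r_out)^31 = (1/√31)^31 = 31^(-31/2) ≈ 7.65409e-24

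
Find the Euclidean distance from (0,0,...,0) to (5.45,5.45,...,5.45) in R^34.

d = √(5.45² + 5.45² + ... + 5.45²) [34 terms] = √(34·5.45²) = 5.45√34 ≈ 31.7787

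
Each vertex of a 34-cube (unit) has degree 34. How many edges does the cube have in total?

The 34-cube has n·2^(n-1) = 34·2^33 = 34·8589934592 = 292057776128 edges.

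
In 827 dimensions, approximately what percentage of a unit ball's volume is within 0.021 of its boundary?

1 - (1-0.021)^827 ≈ 0.9999999762 ≈ 99.999998%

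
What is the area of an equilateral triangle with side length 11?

Area = (√3/4) · 11² = 52.3945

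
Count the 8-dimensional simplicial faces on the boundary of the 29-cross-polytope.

Number of 8-faces = 2^(8+1) · C(29,8+1) = 512 · 10015005 = 5127682560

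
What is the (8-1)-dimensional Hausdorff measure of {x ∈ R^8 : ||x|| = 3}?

The surface area of an n-ball is 2π^(n/2) r^(n-1) / Γ(n/2). For n=8, r=3: 729·π^4 ≈ 71011.2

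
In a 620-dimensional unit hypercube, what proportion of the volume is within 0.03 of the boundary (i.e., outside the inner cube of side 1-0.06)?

The inner cube has side 1-2·0.03 = 0.94 and volume (0.94)^620 ≈ 2.184e-17, so the shell holds 1 - 2.184e-17 of the volume.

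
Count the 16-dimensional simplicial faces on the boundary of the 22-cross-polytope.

An n-cross-polytope has 2^(k+1)·C(n,k+1) k-faces. Here 2^17·C(22,17) = 131072·26334 = 3451650048.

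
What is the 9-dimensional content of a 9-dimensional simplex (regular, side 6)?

Volume = 6^9 · √(10/2^9) / 9! ≈ 3.88118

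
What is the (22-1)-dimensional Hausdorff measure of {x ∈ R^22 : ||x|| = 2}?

S = n·V_n(r)/r = 22·V_22(2)/2 (volume-to-surface relation), giving 16384·π^11/14175 ≈ 340052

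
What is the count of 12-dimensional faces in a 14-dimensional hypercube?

Choose 12 of 14 axes to span the face (C(14,12) = 91 ways), then fix each of the remaining 2 coordinates at one of its two extreme values (2^2 = 4 ways): 91·4 = 364.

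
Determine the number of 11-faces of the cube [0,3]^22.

Choose 11 of 22 axes to span the face (C(22,11) = 705432 ways), then fix each of the remaining 11 coordinates at one of its two extreme values (2^11 = 2048 ways): 705432·2048 = 1444724736.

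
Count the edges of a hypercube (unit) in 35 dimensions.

Each of the 2^35 = 34359738368 vertices has degree 35; total edges = 35·2^35/2 = 601295421440.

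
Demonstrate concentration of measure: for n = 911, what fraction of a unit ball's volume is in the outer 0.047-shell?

1 - (1-0.047)^911 ≈ 1 - 8.987e-20 ≈ 100.000000%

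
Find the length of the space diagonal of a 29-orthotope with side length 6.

||(6,6,...,6)|| = √(29)·6 ≈ 32.311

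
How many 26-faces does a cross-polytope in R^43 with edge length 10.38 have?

f_26(43-orthoplex) = 2^27 · (43 choose 27) = 35592145574196936704.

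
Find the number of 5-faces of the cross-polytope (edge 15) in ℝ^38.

An n-cross-polytope has 2^(k+1)·C(n,k+1) k-faces. Here 2^6·C(38,6) = 64·2760681 = 176683584.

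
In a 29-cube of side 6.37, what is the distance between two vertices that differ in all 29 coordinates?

||(6.37,6.37,...,6.37)|| = √(29)·6.37 ≈ 34.3035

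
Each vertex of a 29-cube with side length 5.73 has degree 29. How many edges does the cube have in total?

An n-cube has n·2^(n-1) edges. With n = 29: 29·268435456 = 7784628224.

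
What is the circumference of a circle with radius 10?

S_2(10) = 2·π^(2/2)·(10)^1 / Γ(2/2) = 2πr = 2π·10 ≈ 62.8319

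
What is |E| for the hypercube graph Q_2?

Number of 1-faces = C(2,1)·2^(2-1) = 2·2 = 4.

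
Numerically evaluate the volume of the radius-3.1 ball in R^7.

V_7(3.1) = π^(7/2) · (3.1)^7 / Γ(7/2 + 1) ≈ 12999.1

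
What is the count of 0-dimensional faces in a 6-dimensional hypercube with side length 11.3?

An n-cube has C(n,k)·2^(n-k) k-faces. Here C(6,0)·2^6 = 1·64 = 64.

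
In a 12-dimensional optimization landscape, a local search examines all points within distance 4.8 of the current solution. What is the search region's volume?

Volume = π^{12/2}·(4.8)^12/Γ(7) ≈ 1.99738e+08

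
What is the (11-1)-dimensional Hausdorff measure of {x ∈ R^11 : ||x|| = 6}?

S = n·V_n(r)/r = 11·V_11(6)/6 (volume-to-surface relation), giving 143327232·π^5/35 ≈ 1.25317e+09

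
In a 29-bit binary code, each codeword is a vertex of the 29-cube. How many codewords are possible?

The 29-cube has 2^29 = 536870912 vertices.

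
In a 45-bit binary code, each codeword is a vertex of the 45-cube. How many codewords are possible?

Each vertex is a binary string of length 45, so there are 2^45 = 35184372088832.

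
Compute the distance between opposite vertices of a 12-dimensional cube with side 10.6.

d = √(10.6² + 10.6² + ... + 10.6²) [12 terms] = √(12·10.6²) = 10.6√12 ≈ 36.7195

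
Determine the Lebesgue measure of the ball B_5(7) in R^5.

V = 134456·π^2/15 ≈ 88468.5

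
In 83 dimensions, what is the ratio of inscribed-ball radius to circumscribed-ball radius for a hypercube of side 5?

For an n-cube of any side s, the inradius is s/2 and the circumradius is s√n/2, so the ratio is 1/√83 ≈ 0.109764.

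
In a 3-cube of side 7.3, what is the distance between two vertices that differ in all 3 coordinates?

Diagonal = √3 · 7.3 ≈ 12.644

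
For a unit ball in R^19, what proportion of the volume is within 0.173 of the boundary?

V(inner)/V(outer) = ((1-0.173)/1)^19 ≈ 0.02708, so the shell fraction is 0.972923.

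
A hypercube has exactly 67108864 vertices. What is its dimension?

The n-cube has 2^n vertices, and 67108864 = 2^26, so n = 26.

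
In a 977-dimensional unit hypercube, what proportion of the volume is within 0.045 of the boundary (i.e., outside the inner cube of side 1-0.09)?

Shell fraction = 1 - (1-0.09)^977 ≈ 1 - 9.626e-41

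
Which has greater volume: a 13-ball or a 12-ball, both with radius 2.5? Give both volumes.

V_13(2.5) ≈ 135694. V_12(2.5) ≈ 79587.9. The 13-ball is larger.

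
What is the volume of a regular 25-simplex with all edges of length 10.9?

V = (10.9^25 / 25!) · √((25+1) / 2^25) ≈ 0.0048936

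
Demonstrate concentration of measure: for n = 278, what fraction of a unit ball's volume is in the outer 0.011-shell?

1 - (1-0.011)^278 ≈ 0.953808 ≈ 95.38%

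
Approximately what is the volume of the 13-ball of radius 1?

The n-ball volume is π^(n/2)·r^n/Γ(n/2+1). With n=13, r=1: V = 128·π^6/135135 ≈ 0.910629.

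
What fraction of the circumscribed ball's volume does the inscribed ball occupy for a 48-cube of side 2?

The radii are 2/2 and 2√48/2, so the volume ratio is (1/√48)^48 = 48^{-48/2} ≈ 4.469e-41.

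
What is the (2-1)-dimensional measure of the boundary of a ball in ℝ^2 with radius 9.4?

|∂B_2(9.4)| = 2πr = 2π·9.4 ≈ 59.0619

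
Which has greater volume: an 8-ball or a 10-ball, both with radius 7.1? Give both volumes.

V_8(7.1) ≈ 2.62093e+07. V_10(7.1) ≈ 8.30141e+08. The 10-ball is larger.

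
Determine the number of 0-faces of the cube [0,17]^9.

Number of 0-faces = C(9,0) · 2^(9-0) = 1 · 512 = 512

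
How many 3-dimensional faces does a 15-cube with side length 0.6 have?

An n-cube has C(n,k)·2^(n-k) k-faces. Here C(15,3)·2^12 = 455·4096 = 1863680.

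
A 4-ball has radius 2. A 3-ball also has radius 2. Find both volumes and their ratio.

V_4(2) ≈ 78.9568. V_3(2) ≈ 33.5103. Ratio V_4/V_3 ≈ 2.356.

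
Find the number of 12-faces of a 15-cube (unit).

Choose 12 of 15 axes to span the face (C(15,12) = 455 ways), then fix each of the remaining 3 coordinates at one of its two extreme values (2^3 = 8 ways): 455·8 = 3640.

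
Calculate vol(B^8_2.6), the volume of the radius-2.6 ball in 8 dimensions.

The n-ball volume is π^(n/2)·r^n/Γ(n/2+1). With n=8, r=2.6: V ≈ 8475.69.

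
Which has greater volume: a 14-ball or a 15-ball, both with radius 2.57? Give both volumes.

V_14(2.57) ≈ 328611. V_15(2.57) ≈ 537560. The 15-ball is larger.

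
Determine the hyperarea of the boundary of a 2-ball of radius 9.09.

S = n·V_n(r)/r = 2·V_2(9.09)/9.09 (volume-to-surface relation), giving 2πr = 2π·9.09 ≈ 57.1142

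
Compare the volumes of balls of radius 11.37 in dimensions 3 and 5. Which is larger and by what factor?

V_3(11.37) ≈ 6157.01, V_5(11.37) ≈ 1.00023e+06. The 5-ball is larger by a factor of 162.5.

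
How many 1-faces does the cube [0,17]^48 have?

The 48-cube has n·2^(n-1) = 48·2^47 = 48·140737488355328 = 6755399441055744 edges.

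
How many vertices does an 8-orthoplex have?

Number of 0-faces = 2^(0+1) · C(8,0+1) = 2 · 8 = 16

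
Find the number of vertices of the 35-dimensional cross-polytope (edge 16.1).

The 35-dimensional cross-polytope has 2n = 2·35 = 70 vertices.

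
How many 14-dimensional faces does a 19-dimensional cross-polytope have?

An n-cross-polytope has 2^(k+1)·C(n,k+1) k-faces. Here 2^15·C(19,15) = 32768·3876 = 127008768.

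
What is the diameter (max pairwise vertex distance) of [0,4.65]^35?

The space diagonal of an n-cube of side s is s√n. Here 4.65·√35 ≈ 27.5098.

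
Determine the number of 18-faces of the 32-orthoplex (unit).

f_18(32-orthoplex) = 2^19 · (32 choose 19) = 182123809996800.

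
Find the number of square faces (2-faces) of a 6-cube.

f_2(6-cube) = (6 choose 2) · 2^4 = 240.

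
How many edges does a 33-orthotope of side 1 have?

Number of 1-faces = C(33,1)·2^(33-1) = 33·4294967296 = 141733920768.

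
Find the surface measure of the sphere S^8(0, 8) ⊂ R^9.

|∂B_9(8)| = 536870912·π^4/105 ≈ 4.98058e+08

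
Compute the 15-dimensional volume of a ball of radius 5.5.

V_15(5.5) = π^(15/2) · (5.5)^15 / Γ(15/2 + 1) = 379749833583241·π^7/23587200 ≈ 4.86262e+10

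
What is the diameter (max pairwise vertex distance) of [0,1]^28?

Diagonal = √28 · 1 ≈ 5.2915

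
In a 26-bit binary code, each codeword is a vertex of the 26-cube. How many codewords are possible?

An n-cube has 2^n vertices; for n = 26 that is 2^26 = 67108864.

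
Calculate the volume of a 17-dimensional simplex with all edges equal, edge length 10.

V = (10^17 / 17!) · √((17+1) / 2^17) ≈ 3.29468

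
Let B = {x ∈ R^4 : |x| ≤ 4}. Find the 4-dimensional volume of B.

Volume = π^{4/2}·(4)^4/Γ(3) = 128·π^2 ≈ 1263.31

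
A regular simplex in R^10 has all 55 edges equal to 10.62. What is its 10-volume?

For a regular n-simplex with edge a, V = (a^n / n!)·√((n+1)/2^n). With a=10.62, n=10: V ≈ 521.229.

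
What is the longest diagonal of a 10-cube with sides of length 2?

The space diagonal of an n-cube of side s is s√n. Here 2·√10 ≈ 6.32456.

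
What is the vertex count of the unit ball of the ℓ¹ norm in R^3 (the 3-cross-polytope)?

The vertices are ±e_1, ..., ±e_3, so there are 2·3 = 6.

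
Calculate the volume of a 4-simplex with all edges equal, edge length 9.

For a regular n-simplex with edge a, V = (a^n / n!)·√((n+1)/2^n). With a=9, n=4: V ≈ 152.821.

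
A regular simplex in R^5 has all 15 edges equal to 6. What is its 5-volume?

V = (6^5 / 5!) · √((5+1) / 2^5) ≈ 28.0592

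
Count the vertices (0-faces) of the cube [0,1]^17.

An n-cube has 2^n vertices; for n = 17 that is 2^17 = 131072.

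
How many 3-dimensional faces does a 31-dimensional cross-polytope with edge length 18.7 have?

Number of 3-faces = 2^(3+1) · C(31,3+1) = 16 · 31465 = 503440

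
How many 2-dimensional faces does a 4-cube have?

Choose 2 of 4 axes to span the face (C(4,2) = 6 ways), then fix each of the remaining 2 coordinates at one of its two extreme values (2^2 = 4 ways): 6·4 = 24.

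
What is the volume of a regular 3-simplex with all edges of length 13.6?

Volume = (√2/12) · 13.6³ = 296.449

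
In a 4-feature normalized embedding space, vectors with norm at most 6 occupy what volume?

The n-ball volume is π^(n/2)·r^n/Γ(n/2+1). With n=4, r=6: V = 648·π^2 ≈ 6395.5.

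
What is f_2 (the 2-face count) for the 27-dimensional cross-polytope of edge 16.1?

An n-cross-polytope has 2^(k+1)·C(n,k+1) k-faces. Here 2^3·C(27,3) = 8·2925 = 23400.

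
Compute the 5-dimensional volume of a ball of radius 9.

The n-ball volume is π^(n/2)·r^n/Γ(n/2+1). With n=5, r=9: V = 157464·π^2/5 ≈ 310821.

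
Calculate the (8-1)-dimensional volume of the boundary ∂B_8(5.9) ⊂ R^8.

S = n·V_n(r)/r = 8·V_8(5.9)/5.9 (volume-to-surface relation), giving 8.08058e+06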